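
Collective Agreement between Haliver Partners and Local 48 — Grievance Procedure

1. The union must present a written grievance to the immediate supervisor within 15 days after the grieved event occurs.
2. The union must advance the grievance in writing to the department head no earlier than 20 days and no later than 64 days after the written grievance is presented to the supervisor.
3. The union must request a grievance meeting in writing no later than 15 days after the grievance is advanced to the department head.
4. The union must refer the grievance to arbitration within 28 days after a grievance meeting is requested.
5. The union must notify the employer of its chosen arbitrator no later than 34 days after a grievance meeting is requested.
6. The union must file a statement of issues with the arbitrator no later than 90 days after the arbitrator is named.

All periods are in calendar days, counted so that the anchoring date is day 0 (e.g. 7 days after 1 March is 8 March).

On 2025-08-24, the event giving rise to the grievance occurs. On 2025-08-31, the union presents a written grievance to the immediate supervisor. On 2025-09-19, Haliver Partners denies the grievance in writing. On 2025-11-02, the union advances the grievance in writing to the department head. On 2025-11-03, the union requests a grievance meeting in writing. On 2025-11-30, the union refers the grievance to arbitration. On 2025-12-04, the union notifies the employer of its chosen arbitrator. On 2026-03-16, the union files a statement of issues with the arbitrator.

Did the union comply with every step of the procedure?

(1) due by 2025-08-24 + 15 days = 2025-09-08; done 2025-08-31 — timely.
(2) the permitted window runs from 2025-08-31 + 20 = 2025-09-20 to 2025-08-31 + 64 = 2025-11-03; done 2025-11-02 — within the window.
(3) due by 2025-11-02 + 15 days = 2025-11-17; completed 2025-11-03, before the deadline.
(4) due by 2025-11-03 + 28 days = 2025-12-01; 2025-11-30 is within that limit.
(5) due by 2025-11-03 + 34 days = 2025-12-07; done 2025-12-04 — timely.
(6) due by 2025-12-04 + 90 days = 2026-03-04; 2026-03-16 misses that deadline by 12 days.

No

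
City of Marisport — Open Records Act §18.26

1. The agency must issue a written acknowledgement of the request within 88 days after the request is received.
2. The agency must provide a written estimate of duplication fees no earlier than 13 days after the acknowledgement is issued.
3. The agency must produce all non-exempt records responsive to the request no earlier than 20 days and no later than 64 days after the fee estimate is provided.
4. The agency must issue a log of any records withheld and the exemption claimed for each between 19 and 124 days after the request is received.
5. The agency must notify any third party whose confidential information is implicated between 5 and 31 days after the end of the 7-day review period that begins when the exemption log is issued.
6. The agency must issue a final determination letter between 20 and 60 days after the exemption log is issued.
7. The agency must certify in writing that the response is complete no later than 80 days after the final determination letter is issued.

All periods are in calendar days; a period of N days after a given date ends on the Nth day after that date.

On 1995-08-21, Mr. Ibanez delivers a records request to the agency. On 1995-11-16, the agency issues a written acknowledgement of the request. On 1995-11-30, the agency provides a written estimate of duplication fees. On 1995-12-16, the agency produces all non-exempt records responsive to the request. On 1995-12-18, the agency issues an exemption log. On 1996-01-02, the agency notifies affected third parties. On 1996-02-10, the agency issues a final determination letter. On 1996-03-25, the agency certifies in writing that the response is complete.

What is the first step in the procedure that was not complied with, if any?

Step 1 — counting 88 days from 1995-08-21 (when the request is received) gives a deadline of 1995-11-17; 1995-11-16 is within that limit.
Step 2 — must wait 13 days from 1995-11-16 (when the acknowledgement is issued), so not before 1995-11-29; 1995-11-30 is on or after that date.
Step 3 — 20 and 64 days from 1995-11-30 (when the fee estimate is provided) are 1995-12-20 and 1996-02-02 respectively; 1995-12-16 is 4 days too early.
The analysis stops there.

Step 3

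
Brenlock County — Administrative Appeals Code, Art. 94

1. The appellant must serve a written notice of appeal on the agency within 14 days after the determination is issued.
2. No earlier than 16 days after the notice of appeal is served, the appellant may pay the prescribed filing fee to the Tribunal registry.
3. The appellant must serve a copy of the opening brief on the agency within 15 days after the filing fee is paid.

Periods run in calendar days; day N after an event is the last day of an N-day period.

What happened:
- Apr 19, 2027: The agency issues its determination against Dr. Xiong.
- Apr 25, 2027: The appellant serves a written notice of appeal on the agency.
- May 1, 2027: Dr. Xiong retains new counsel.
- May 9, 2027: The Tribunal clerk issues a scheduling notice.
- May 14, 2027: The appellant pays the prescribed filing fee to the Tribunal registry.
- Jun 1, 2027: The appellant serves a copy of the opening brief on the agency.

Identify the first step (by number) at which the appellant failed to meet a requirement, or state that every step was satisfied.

Step 1 — counting 14 days from Apr 19, 2027 (when the determination is issued) gives a deadline of May 3, 2027; Apr 25, 2027 is within that limit.
Step 2 — must wait 16 days from Apr 25, 2027 (when the notice of appeal is served), so not before May 11, 2027; done May 14, 2027 — permitted.
Step 3 — counting 15 days from May 14, 2027 (when the filing fee is paid) gives a deadline of May 29, 2027; Jun 1, 2027 misses that deadline by 3 days.

Step 3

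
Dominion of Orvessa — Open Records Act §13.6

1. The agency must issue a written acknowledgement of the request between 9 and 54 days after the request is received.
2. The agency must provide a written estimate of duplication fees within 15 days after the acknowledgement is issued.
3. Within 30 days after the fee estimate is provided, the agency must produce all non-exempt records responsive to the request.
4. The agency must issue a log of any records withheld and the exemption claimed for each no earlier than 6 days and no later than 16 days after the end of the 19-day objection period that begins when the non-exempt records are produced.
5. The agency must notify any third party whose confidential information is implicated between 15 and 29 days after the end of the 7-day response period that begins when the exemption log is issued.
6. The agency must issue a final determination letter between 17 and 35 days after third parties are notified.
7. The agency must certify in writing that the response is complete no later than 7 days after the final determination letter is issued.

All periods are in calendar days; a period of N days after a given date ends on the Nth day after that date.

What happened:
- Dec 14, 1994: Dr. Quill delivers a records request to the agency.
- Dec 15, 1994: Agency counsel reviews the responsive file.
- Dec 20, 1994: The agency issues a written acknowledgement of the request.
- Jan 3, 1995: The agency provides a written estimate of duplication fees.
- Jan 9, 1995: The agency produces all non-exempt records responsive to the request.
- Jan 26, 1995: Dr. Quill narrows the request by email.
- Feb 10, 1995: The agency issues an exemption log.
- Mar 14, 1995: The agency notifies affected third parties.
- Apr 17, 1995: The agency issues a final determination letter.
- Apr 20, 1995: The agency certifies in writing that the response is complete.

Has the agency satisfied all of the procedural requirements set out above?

No

(1) the permitted window runs from Dec 14, 1994 + 9 = Dec 23, 1994 to Dec 14, 1994 + 54 = Feb 6, 1995; done Dec 20, 1994 — 3 days before the window opened.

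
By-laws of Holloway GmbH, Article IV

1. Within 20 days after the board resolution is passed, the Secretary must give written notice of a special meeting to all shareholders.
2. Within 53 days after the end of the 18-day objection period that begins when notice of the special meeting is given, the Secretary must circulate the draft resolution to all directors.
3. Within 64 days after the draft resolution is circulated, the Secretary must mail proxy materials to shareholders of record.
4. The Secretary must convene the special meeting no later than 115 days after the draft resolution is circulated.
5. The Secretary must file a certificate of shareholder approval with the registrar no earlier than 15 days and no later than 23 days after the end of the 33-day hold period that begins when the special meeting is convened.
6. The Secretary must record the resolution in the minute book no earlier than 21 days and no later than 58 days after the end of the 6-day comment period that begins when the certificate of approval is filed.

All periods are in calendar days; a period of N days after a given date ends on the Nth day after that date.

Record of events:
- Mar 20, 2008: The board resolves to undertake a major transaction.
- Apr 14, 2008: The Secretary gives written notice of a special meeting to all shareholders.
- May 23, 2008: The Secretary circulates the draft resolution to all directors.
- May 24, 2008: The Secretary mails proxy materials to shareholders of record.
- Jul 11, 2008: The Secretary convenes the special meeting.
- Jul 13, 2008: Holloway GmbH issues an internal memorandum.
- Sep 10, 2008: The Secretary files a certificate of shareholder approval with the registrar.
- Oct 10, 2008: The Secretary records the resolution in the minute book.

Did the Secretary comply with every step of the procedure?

No

Step 1 — counting 20 days from Mar 20, 2008 (when the board resolution is passed) gives a deadline of Apr 9, 2008; done Apr 14, 2008 — 5 days late.
The analysis stops there.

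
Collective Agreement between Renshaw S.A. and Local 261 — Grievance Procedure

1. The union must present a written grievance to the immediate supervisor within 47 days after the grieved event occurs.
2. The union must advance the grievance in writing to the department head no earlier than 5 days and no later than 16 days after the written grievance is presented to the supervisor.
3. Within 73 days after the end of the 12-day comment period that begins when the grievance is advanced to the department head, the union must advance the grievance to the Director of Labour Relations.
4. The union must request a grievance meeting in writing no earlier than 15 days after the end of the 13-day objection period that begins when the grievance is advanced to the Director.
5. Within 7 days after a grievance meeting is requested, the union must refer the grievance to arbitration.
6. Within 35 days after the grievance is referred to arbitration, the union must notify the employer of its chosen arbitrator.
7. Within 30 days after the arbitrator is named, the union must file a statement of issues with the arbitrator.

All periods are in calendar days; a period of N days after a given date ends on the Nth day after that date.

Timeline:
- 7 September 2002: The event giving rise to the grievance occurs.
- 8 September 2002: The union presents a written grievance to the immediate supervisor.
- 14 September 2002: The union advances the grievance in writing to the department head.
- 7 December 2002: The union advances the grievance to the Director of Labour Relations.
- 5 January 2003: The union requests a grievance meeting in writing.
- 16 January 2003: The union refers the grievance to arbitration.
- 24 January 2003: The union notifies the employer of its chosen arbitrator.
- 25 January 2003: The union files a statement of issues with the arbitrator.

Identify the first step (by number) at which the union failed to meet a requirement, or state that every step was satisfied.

Step 5

Step 1: 47 days after 7 September 2002 (when the grieved event occurs) is 24 October 2002; done 8 September 2002 — timely.
Step 2: the window is 5–16 days after 8 September 2002 (when the written grievance is presented to the supervisor), so 13 September 2002 through 24 September 2002; done 14 September 2002 — within the window.
Step 3: 73 days after 26 September 2002 (end of the 12-day comment period, which began when the grievance is advanced to the department head on 14 September 2002) is 8 December 2002; completed 7 December 2002, before the deadline.
Step 4: the earliest permitted date is 15 days after 20 December 2002 (end of the 13-day objection period, which began when the grievance is advanced to the Director on 7 December 2002), i.e. 4 January 2003; 5 January 2003 is on or after that date.
Step 5: 7 days after 5 January 2003 (when a grievance meeting is requested) is 12 January 2003; done 16 January 2003 — 4 days late.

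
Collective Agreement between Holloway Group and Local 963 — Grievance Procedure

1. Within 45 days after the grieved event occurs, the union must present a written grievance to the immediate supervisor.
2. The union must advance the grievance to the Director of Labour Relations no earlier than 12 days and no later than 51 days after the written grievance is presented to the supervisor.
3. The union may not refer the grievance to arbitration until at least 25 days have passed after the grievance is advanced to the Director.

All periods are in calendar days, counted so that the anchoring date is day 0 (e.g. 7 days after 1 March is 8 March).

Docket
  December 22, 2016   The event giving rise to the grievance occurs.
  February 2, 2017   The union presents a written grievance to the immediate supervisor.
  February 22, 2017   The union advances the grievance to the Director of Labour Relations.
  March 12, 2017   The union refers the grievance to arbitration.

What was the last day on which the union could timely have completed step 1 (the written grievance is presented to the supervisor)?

Step 1 runs from December 22, 2016, when the grieved event occurs. 45 days after December 22, 2016 is February 5, 2017.

February 5, 2017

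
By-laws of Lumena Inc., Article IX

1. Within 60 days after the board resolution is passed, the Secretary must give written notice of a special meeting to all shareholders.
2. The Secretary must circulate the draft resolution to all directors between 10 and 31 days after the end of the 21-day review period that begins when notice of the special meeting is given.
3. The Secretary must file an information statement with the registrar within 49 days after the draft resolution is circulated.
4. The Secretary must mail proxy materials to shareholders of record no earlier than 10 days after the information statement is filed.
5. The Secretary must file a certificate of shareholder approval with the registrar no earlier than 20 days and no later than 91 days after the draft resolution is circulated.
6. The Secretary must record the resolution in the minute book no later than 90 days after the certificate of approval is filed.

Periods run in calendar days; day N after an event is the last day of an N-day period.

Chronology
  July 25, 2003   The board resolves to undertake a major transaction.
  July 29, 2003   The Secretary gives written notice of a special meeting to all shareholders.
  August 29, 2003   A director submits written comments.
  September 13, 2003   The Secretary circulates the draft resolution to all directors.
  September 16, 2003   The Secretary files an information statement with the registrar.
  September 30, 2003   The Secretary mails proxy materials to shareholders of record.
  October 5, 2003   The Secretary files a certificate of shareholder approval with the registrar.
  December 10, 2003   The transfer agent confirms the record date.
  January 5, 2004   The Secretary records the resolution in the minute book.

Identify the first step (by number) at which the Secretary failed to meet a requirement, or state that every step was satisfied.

Step 6

Step 1 — counting 60 days from July 25, 2003 (when the board resolution is passed) gives a deadline of September 23, 2003; July 29, 2003 is within that limit.
Step 2 — 10 and 31 days from August 19, 2003 (end of the 21-day review period, which began when notice of the special meeting is given on July 29, 2003) are August 29, 2003 and September 19, 2003 respectively; September 13, 2003 falls inside that range.
Step 3 — counting 49 days from September 13, 2003 (when the draft resolution is circulated) gives a deadline of November 1, 2003; done September 16, 2003 — timely.
Step 4 — must wait 10 days from September 16, 2003 (when the information statement is filed), so not before September 26, 2003; done September 30, 2003, after the minimum wait.
Step 5 — 20 and 91 days from September 13, 2003 (when the draft resolution is circulated) are October 3, 2003 and December 13, 2003 respectively; October 5, 2003 falls inside that range.
Step 6 — counting 90 days from October 5, 2003 (when the certificate of approval is filed) gives a deadline of January 3, 2004; done January 5, 2004 — 2 days late.
The analysis stops there.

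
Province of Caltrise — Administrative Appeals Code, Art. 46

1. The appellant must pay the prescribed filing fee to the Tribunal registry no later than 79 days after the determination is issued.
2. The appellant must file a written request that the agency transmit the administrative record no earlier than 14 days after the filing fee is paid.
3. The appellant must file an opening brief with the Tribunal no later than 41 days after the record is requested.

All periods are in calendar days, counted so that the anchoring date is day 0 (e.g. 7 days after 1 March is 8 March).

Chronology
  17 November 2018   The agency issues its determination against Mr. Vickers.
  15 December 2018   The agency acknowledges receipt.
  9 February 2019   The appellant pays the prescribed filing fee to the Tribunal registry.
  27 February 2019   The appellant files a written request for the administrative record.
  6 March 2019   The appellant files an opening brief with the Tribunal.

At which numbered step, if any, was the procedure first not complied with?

Step 1

(1) due by 17 November 2018 + 79 days = 4 February 2019; not done until 9 February 2019, 5 days after the deadline.
That is the first point of non-compliance.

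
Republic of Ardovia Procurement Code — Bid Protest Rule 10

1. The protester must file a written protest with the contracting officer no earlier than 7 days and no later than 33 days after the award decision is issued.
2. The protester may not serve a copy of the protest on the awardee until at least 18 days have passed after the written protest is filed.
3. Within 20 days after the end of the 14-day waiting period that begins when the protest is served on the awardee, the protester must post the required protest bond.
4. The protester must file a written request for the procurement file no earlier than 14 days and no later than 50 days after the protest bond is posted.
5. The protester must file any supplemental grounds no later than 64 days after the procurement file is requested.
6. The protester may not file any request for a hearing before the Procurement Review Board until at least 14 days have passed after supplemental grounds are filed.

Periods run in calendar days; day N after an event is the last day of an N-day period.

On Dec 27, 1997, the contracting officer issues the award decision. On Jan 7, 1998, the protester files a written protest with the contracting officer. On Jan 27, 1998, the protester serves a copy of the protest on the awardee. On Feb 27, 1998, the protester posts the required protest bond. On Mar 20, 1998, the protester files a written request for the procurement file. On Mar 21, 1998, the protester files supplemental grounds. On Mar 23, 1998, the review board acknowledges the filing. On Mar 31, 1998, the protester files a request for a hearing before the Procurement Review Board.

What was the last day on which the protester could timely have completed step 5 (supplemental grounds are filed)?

Step 5 runs from Mar 20, 1998, when the procurement file is requested. 64 days after Mar 20, 1998 is May 23, 1998.

May 23, 1998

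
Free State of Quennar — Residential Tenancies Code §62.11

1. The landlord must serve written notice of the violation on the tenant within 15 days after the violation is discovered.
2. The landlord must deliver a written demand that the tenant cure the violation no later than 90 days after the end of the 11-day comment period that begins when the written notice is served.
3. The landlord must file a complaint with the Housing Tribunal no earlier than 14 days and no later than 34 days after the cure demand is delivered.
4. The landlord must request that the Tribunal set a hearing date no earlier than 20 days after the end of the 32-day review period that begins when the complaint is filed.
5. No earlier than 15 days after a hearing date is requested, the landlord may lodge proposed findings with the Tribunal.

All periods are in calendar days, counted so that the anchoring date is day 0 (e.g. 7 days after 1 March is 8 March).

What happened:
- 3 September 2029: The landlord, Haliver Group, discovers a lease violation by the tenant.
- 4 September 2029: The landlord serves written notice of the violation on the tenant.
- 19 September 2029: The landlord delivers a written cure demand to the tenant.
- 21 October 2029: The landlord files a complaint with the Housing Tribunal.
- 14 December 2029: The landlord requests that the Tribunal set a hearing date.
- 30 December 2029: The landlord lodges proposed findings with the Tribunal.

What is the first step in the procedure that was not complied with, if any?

None — every step was satisfied

(1) due by 3 September 2029 + 15 days = 18 September 2029; done 4 September 2029 — timely.
(2) due by 15 September 2029 + 90 days = 14 December 2029; 19 September 2029 is within that limit.
(3) the permitted window runs from 19 September 2029 + 14 = 3 October 2029 to 19 September 2029 + 34 = 23 October 2029; done 21 October 2029, which is between those dates.
(4) permitted from 22 November 2029 + 20 days = 12 December 2029 onward; 14 December 2029 is on or after that date.
(5) permitted from 14 December 2029 + 15 days = 29 December 2029 onward; done 30 December 2029, after the minimum wait.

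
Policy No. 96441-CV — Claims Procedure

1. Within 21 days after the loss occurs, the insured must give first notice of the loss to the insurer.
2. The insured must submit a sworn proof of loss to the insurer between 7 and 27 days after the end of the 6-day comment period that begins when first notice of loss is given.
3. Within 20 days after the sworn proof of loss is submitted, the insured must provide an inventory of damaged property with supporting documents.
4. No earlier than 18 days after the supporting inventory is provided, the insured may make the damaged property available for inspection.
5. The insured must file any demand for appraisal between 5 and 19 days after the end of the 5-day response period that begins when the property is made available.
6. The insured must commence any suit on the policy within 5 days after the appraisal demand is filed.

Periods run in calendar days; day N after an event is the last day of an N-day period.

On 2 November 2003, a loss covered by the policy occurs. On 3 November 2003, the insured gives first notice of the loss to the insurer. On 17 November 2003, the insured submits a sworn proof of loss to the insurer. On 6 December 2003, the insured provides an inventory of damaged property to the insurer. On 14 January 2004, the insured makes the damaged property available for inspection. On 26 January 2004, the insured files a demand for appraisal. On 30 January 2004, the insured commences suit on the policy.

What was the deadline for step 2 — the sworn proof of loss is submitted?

6 December 2003

First notice of loss is given on 3 November 2003; the 6-day comment period therefore ends 9 November 2003, and step 2 runs from that date. The window is 7–27 days after 9 November 2003; it closes on 6 December 2003.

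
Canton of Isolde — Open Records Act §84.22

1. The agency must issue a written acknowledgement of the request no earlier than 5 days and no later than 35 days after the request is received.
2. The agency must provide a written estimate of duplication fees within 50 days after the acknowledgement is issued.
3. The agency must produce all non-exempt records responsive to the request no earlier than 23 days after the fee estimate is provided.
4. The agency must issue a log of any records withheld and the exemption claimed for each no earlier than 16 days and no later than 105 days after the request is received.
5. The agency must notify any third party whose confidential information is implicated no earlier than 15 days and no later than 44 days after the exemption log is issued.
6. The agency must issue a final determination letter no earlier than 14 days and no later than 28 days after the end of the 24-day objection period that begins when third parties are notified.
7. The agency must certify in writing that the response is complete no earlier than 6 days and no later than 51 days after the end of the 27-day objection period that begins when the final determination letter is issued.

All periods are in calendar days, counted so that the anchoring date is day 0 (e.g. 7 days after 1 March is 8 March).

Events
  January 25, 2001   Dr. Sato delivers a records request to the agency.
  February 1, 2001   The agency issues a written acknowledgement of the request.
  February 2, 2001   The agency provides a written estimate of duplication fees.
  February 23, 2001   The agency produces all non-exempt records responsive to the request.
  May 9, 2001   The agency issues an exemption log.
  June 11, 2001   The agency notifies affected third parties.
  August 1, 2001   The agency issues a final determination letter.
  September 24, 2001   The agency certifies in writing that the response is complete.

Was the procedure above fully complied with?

Step 1: the window is 5–35 days after January 25, 2001 (when the request is received), so January 30, 2001 through March 1, 2001; February 1, 2001 falls inside that range.
Step 2: 50 days after February 1, 2001 (when the acknowledgement is issued) is March 23, 2001; done February 2, 2001 — timely.
Step 3: the earliest permitted date is 23 days after February 2, 2001 (when the fee estimate is provided), i.e. February 25, 2001; February 23, 2001 is 2 days before the earliest permitted date.
No need to go further; step 3 was not satisfied.

No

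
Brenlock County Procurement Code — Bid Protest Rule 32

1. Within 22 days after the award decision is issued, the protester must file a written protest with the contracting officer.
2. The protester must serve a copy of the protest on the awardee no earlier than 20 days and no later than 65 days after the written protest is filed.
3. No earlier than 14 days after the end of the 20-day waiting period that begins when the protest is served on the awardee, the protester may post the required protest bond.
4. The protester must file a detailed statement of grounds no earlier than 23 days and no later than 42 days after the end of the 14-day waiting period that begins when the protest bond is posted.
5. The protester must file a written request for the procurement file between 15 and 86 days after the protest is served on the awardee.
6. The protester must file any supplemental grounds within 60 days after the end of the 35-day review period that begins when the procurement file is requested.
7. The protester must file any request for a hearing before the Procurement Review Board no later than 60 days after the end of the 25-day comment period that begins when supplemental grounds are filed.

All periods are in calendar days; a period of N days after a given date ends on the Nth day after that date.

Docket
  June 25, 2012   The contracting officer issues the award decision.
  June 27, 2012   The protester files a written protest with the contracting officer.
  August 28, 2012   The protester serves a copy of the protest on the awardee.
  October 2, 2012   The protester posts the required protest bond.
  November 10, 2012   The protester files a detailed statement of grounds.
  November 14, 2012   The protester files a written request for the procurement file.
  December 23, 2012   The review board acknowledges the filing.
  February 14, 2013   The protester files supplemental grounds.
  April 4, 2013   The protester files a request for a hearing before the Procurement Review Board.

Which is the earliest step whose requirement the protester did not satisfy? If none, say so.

None — every step was satisfied

Step 1 — counting 22 days from June 25, 2012 (when the award decision is issued) gives a deadline of July 17, 2012; done June 27, 2012 — timely.
Step 2 — 20 and 65 days from June 27, 2012 (when the written protest is filed) are July 17, 2012 and August 31, 2012 respectively; done August 28, 2012 — within the window.
Step 3 — must wait 14 days from September 17, 2012 (end of the 20-day waiting period, which began when the protest is served on the awardee on August 28, 2012), so not before October 1, 2012; done October 2, 2012 — permitted.
Step 4 — 23 and 42 days from October 16, 2012 (end of the 14-day waiting period, which began when the protest bond is posted on October 2, 2012) are November 8, 2012 and November 27, 2012 respectively; November 10, 2012 falls inside that range.
Step 5 — 15 and 86 days from August 28, 2012 (when the protest is served on the awardee) are September 12, 2012 and November 22, 2012 respectively; done November 14, 2012 — within the window.
Step 6 — counting 60 days from December 19, 2012 (end of the 35-day review period, which began when the procurement file is requested on November 14, 2012) gives a deadline of February 17, 2013; done February 14, 2013 — timely.
Step 7 — counting 60 days from March 11, 2013 (end of the 25-day comment period, which began when supplemental grounds are filed on February 14, 2013) gives a deadline of May 10, 2013; done April 4, 2013 — timely.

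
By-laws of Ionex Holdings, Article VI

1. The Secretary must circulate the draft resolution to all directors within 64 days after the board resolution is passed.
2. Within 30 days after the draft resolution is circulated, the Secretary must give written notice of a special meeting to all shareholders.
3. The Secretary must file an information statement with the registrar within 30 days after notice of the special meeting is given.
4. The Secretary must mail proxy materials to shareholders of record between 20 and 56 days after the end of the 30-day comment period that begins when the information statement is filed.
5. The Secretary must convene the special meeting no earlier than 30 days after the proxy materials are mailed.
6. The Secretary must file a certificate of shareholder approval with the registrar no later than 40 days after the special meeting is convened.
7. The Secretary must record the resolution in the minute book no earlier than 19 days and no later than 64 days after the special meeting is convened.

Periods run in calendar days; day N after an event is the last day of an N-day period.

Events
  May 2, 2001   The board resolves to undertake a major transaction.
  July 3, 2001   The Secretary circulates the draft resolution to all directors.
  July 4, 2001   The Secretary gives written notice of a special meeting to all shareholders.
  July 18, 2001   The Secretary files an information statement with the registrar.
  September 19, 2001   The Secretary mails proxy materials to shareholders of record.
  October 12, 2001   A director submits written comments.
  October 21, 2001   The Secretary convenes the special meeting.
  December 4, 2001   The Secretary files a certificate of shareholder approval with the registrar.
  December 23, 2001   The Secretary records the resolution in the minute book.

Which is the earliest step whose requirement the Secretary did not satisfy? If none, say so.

(1) due by May 2, 2001 + 64 days = July 5, 2001; done July 3, 2001 — timely.
(2) due by July 3, 2001 + 30 days = August 2, 2001; completed July 4, 2001, before the deadline.
(3) due by July 4, 2001 + 30 days = August 3, 2001; done July 18, 2001 — timely.
(4) the permitted window runs from August 17, 2001 + 20 = September 6, 2001 to August 17, 2001 + 56 = October 12, 2001; September 19, 2001 falls inside that range.
(5) permitted from September 19, 2001 + 30 days = October 19, 2001 onward; done October 21, 2001, after the minimum wait.
(6) due by October 21, 2001 + 40 days = November 30, 2001; not done until December 4, 2001, 4 days after the deadline.
The procedure was therefore not followed at step 6.

Step 6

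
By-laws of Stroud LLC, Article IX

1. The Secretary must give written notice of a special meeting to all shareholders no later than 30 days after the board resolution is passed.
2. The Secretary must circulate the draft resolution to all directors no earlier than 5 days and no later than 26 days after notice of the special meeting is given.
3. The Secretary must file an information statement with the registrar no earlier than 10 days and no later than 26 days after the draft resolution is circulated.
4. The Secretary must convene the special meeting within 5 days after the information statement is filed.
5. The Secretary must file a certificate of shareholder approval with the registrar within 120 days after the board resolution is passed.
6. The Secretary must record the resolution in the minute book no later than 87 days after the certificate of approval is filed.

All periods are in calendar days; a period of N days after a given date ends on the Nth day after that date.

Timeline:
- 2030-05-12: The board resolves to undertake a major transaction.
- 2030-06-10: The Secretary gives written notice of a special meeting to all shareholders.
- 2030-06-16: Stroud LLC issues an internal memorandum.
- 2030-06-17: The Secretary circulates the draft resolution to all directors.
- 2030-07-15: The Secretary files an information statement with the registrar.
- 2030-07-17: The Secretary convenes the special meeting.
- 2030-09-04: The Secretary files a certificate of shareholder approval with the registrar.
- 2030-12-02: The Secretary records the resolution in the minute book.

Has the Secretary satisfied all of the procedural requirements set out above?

No

(1) due by 2030-05-12 + 30 days = 2030-06-11; done 2030-06-10 — timely.
(2) the permitted window runs from 2030-06-10 + 5 = 2030-06-15 to 2030-06-10 + 26 = 2030-07-06; done 2030-06-17 — within the window.
(3) the permitted window runs from 2030-06-17 + 10 = 2030-06-27 to 2030-06-17 + 26 = 2030-07-13; done 2030-07-15 — 2 days after the window closed.
Later steps need not be reached.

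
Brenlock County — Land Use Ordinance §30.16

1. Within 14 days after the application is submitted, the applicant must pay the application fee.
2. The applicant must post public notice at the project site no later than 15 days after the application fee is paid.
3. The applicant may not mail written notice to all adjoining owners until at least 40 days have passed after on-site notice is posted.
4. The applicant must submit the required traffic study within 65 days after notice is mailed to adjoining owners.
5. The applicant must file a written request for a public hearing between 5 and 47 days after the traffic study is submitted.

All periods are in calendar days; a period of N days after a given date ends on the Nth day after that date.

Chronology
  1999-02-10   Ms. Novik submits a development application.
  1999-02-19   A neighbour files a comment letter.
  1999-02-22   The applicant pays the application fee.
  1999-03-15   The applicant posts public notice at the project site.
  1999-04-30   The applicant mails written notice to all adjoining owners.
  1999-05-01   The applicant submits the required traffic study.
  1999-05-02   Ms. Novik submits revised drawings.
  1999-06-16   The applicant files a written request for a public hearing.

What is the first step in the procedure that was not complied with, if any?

Step 2

(1) due by 1999-02-10 + 14 days = 1999-02-24; 1999-02-22 is within that limit.
(2) due by 1999-02-22 + 15 days = 1999-03-09; 1999-03-15 misses that deadline by 6 days.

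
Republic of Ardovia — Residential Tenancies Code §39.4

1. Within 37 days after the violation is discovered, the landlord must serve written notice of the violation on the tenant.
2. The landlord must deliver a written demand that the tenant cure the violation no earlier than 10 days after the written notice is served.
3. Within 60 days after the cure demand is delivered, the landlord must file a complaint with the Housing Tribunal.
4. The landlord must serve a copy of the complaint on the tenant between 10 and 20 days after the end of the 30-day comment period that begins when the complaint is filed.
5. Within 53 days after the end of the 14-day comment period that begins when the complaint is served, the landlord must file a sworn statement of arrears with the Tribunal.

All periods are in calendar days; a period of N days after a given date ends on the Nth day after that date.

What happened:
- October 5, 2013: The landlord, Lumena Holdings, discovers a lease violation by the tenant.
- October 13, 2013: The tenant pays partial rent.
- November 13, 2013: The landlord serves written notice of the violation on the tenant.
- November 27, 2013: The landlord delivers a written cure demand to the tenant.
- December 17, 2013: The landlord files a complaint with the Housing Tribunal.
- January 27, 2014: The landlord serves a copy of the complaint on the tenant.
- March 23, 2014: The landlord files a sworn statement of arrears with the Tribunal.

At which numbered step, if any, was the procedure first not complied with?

(1) due by October 5, 2013 + 37 days = November 11, 2013; not done until November 13, 2013, 2 days after the deadline.

Step 1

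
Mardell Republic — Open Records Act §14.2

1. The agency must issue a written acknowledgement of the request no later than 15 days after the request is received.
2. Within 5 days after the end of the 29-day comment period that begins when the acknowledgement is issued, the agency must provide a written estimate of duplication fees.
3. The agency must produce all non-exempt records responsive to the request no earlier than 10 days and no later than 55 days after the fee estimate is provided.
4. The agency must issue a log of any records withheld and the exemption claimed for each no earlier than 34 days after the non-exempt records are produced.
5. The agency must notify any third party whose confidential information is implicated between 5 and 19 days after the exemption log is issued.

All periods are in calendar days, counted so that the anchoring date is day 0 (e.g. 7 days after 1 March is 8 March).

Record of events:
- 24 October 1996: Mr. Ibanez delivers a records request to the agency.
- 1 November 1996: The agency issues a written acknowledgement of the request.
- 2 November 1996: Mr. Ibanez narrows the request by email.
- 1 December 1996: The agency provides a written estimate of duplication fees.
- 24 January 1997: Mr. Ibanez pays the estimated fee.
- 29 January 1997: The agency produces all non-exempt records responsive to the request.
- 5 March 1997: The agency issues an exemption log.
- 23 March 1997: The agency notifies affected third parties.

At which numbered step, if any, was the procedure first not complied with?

Step 3

Step 1 — counting 15 days from 24 October 1996 (when the request is received) gives a deadline of 8 November 1996; 1 November 1996 is within that limit.
Step 2 — counting 5 days from 30 November 1996 (end of the 29-day comment period, which began when the acknowledgement is issued on 1 November 1996) gives a deadline of 5 December 1996; completed 1 December 1996, before the deadline.
Step 3 — 10 and 55 days from 1 December 1996 (when the fee estimate is provided) are 11 December 1996 and 25 January 1997 respectively; 29 January 1997 is 4 days past the end of the window.
No need to go further; step 3 was not satisfied.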